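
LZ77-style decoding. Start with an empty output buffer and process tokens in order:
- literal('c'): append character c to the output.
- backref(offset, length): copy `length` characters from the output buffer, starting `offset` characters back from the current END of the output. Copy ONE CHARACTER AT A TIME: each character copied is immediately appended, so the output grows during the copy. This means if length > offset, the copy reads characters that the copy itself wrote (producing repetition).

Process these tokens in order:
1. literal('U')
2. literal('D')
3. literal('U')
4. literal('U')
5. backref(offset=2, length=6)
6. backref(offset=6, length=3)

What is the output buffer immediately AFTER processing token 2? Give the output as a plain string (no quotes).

Token 1: literal('U'). Output: "U"
Token 2: literal('D'). Output: "UD"

Answer: UD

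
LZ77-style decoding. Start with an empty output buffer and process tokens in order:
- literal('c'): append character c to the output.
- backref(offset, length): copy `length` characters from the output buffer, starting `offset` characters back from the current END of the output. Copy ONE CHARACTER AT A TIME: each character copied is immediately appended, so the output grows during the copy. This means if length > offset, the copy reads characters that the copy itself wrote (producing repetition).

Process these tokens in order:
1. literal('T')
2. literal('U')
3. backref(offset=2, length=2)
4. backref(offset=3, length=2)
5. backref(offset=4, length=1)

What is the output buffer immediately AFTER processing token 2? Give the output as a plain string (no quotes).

Token 1: literal('T'). Output: "T"
Token 2: literal('U'). Output: "TU"

Answer: TU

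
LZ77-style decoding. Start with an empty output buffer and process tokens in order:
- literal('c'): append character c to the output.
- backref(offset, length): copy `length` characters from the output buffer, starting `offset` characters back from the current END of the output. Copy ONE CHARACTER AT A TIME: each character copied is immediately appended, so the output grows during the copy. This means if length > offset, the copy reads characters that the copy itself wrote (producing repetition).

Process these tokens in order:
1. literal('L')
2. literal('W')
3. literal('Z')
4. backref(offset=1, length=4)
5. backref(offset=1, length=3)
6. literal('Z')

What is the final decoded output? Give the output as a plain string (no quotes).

Answer: LWZZZZZZZZZ

Derivation:
Token 1: literal('L'). Output: "L"
Token 2: literal('W'). Output: "LW"
Token 3: literal('Z'). Output: "LWZ"
Token 4: backref(off=1, len=4) (overlapping!). Copied 'ZZZZ' from pos 2. Output: "LWZZZZZ"
Token 5: backref(off=1, len=3) (overlapping!). Copied 'ZZZ' from pos 6. Output: "LWZZZZZZZZ"
Token 6: literal('Z'). Output: "LWZZZZZZZZZ"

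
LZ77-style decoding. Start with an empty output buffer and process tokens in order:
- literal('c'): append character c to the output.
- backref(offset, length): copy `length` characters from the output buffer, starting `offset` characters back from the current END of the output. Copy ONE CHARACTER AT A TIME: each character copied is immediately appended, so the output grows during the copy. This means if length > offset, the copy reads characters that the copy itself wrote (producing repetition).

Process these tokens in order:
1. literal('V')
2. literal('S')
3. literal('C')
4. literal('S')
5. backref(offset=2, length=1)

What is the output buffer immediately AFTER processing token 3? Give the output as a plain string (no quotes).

Answer: VSC

Derivation:
Token 1: literal('V'). Output: "V"
Token 2: literal('S'). Output: "VS"
Token 3: literal('C'). Output: "VSC"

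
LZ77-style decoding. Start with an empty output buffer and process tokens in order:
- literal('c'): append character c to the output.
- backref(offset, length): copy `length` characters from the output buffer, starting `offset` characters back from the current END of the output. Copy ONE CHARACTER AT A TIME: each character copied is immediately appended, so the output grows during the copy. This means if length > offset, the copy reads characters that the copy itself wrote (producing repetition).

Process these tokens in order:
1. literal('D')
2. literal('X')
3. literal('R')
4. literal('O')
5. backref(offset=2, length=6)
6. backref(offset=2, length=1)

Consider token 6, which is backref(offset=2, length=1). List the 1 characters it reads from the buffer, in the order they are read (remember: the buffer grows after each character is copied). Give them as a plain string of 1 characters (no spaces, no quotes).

Answer: R

Derivation:
Token 1: literal('D'). Output: "D"
Token 2: literal('X'). Output: "DX"
Token 3: literal('R'). Output: "DXR"
Token 4: literal('O'). Output: "DXRO"
Token 5: backref(off=2, len=6) (overlapping!). Copied 'RORORO' from pos 2. Output: "DXRORORORO"
Token 6: backref(off=2, len=1). Buffer before: "DXRORORORO" (len 10)
  byte 1: read out[8]='R', append. Buffer now: "DXROROROROR"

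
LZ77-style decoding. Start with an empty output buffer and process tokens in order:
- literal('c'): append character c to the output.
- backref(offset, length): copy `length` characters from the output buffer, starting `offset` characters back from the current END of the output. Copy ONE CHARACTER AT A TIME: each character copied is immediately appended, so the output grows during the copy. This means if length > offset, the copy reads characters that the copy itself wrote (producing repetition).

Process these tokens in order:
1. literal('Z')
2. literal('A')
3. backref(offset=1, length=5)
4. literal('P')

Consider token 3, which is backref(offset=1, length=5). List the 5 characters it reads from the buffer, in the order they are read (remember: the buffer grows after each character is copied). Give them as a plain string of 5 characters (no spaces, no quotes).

Token 1: literal('Z'). Output: "Z"
Token 2: literal('A'). Output: "ZA"
Token 3: backref(off=1, len=5). Buffer before: "ZA" (len 2)
  byte 1: read out[1]='A', append. Buffer now: "ZAA"
  byte 2: read out[2]='A', append. Buffer now: "ZAAA"
  byte 3: read out[3]='A', append. Buffer now: "ZAAAA"
  byte 4: read out[4]='A', append. Buffer now: "ZAAAAA"
  byte 5: read out[5]='A', append. Buffer now: "ZAAAAAA"

Answer: AAAAA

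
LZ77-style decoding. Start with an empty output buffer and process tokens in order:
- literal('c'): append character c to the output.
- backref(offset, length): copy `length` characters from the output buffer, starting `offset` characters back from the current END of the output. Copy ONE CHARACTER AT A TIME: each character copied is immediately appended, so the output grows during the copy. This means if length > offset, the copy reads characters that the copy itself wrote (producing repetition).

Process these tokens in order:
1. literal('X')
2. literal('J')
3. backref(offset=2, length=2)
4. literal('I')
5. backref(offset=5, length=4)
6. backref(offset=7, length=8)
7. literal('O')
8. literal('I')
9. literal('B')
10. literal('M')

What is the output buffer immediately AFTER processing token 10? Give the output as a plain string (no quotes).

Token 1: literal('X'). Output: "X"
Token 2: literal('J'). Output: "XJ"
Token 3: backref(off=2, len=2). Copied 'XJ' from pos 0. Output: "XJXJ"
Token 4: literal('I'). Output: "XJXJI"
Token 5: backref(off=5, len=4). Copied 'XJXJ' from pos 0. Output: "XJXJIXJXJ"
Token 6: backref(off=7, len=8) (overlapping!). Copied 'XJIXJXJX' from pos 2. Output: "XJXJIXJXJXJIXJXJX"
Token 7: literal('O'). Output: "XJXJIXJXJXJIXJXJXO"
Token 8: literal('I'). Output: "XJXJIXJXJXJIXJXJXOI"
Token 9: literal('B'). Output: "XJXJIXJXJXJIXJXJXOIB"
Token 10: literal('M'). Output: "XJXJIXJXJXJIXJXJXOIBM"

Answer: XJXJIXJXJXJIXJXJXOIBM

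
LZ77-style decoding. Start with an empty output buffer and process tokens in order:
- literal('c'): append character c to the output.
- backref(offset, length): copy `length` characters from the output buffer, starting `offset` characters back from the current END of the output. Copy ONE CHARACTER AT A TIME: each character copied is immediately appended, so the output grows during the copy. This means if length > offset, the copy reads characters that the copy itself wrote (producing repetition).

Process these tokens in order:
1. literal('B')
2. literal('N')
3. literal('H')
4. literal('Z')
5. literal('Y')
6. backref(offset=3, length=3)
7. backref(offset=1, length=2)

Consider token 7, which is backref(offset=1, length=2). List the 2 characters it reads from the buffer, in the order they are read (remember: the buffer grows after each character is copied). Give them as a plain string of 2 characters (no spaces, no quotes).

Token 1: literal('B'). Output: "B"
Token 2: literal('N'). Output: "BN"
Token 3: literal('H'). Output: "BNH"
Token 4: literal('Z'). Output: "BNHZ"
Token 5: literal('Y'). Output: "BNHZY"
Token 6: backref(off=3, len=3). Copied 'HZY' from pos 2. Output: "BNHZYHZY"
Token 7: backref(off=1, len=2). Buffer before: "BNHZYHZY" (len 8)
  byte 1: read out[7]='Y', append. Buffer now: "BNHZYHZYY"
  byte 2: read out[8]='Y', append. Buffer now: "BNHZYHZYYY"

Answer: YY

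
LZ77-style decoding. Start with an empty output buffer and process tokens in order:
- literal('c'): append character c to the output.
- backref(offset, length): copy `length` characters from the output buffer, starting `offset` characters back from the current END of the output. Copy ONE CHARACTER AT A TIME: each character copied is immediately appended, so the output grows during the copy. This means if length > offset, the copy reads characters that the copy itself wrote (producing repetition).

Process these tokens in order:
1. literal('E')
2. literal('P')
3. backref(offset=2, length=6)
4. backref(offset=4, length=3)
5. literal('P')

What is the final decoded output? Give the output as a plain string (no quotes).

Answer: EPEPEPEPEPEP

Derivation:
Token 1: literal('E'). Output: "E"
Token 2: literal('P'). Output: "EP"
Token 3: backref(off=2, len=6) (overlapping!). Copied 'EPEPEP' from pos 0. Output: "EPEPEPEP"
Token 4: backref(off=4, len=3). Copied 'EPE' from pos 4. Output: "EPEPEPEPEPE"
Token 5: literal('P'). Output: "EPEPEPEPEPEP"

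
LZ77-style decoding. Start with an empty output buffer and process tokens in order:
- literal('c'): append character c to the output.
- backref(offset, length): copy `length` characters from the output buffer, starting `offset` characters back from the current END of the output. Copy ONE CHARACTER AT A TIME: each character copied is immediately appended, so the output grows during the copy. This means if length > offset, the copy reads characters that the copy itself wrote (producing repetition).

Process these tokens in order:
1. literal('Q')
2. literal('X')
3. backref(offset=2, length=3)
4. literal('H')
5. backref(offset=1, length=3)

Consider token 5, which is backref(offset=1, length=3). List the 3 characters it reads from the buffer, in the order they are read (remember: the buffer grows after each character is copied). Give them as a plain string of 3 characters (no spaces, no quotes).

Answer: HHH

Derivation:
Token 1: literal('Q'). Output: "Q"
Token 2: literal('X'). Output: "QX"
Token 3: backref(off=2, len=3) (overlapping!). Copied 'QXQ' from pos 0. Output: "QXQXQ"
Token 4: literal('H'). Output: "QXQXQH"
Token 5: backref(off=1, len=3). Buffer before: "QXQXQH" (len 6)
  byte 1: read out[5]='H', append. Buffer now: "QXQXQHH"
  byte 2: read out[6]='H', append. Buffer now: "QXQXQHHH"
  byte 3: read out[7]='H', append. Buffer now: "QXQXQHHHH"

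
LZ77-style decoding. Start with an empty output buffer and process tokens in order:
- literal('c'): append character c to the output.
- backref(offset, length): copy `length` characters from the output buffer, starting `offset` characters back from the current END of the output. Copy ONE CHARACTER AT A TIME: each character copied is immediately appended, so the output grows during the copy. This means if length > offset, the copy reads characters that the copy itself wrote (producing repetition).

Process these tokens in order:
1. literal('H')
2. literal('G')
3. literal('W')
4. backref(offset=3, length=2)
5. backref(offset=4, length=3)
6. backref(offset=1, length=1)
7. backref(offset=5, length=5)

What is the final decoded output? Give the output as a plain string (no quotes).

Answer: HGWHGGWHHGGWHH

Derivation:
Token 1: literal('H'). Output: "H"
Token 2: literal('G'). Output: "HG"
Token 3: literal('W'). Output: "HGW"
Token 4: backref(off=3, len=2). Copied 'HG' from pos 0. Output: "HGWHG"
Token 5: backref(off=4, len=3). Copied 'GWH' from pos 1. Output: "HGWHGGWH"
Token 6: backref(off=1, len=1). Copied 'H' from pos 7. Output: "HGWHGGWHH"
Token 7: backref(off=5, len=5). Copied 'GGWHH' from pos 4. Output: "HGWHGGWHHGGWHH"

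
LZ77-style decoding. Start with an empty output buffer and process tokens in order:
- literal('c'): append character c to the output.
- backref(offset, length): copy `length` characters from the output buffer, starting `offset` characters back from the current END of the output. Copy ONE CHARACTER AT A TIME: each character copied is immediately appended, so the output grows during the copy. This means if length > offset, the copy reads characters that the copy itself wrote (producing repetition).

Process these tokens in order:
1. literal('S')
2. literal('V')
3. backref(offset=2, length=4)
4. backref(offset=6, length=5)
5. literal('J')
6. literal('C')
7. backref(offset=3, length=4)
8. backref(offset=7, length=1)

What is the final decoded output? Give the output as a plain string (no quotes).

Token 1: literal('S'). Output: "S"
Token 2: literal('V'). Output: "SV"
Token 3: backref(off=2, len=4) (overlapping!). Copied 'SVSV' from pos 0. Output: "SVSVSV"
Token 4: backref(off=6, len=5). Copied 'SVSVS' from pos 0. Output: "SVSVSVSVSVS"
Token 5: literal('J'). Output: "SVSVSVSVSVSJ"
Token 6: literal('C'). Output: "SVSVSVSVSVSJC"
Token 7: backref(off=3, len=4) (overlapping!). Copied 'SJCS' from pos 10. Output: "SVSVSVSVSVSJCSJCS"
Token 8: backref(off=7, len=1). Copied 'S' from pos 10. Output: "SVSVSVSVSVSJCSJCSS"

Answer: SVSVSVSVSVSJCSJCSS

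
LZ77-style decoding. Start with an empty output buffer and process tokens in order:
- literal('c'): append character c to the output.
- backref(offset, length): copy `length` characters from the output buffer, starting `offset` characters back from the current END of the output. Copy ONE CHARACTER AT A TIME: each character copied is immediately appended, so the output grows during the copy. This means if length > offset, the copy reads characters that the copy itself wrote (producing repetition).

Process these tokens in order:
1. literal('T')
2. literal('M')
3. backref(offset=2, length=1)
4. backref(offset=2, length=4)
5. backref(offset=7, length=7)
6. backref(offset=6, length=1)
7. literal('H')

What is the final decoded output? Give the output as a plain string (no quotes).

Token 1: literal('T'). Output: "T"
Token 2: literal('M'). Output: "TM"
Token 3: backref(off=2, len=1). Copied 'T' from pos 0. Output: "TMT"
Token 4: backref(off=2, len=4) (overlapping!). Copied 'MTMT' from pos 1. Output: "TMTMTMT"
Token 5: backref(off=7, len=7). Copied 'TMTMTMT' from pos 0. Output: "TMTMTMTTMTMTMT"
Token 6: backref(off=6, len=1). Copied 'M' from pos 8. Output: "TMTMTMTTMTMTMTM"
Token 7: literal('H'). Output: "TMTMTMTTMTMTMTMH"

Answer: TMTMTMTTMTMTMTMH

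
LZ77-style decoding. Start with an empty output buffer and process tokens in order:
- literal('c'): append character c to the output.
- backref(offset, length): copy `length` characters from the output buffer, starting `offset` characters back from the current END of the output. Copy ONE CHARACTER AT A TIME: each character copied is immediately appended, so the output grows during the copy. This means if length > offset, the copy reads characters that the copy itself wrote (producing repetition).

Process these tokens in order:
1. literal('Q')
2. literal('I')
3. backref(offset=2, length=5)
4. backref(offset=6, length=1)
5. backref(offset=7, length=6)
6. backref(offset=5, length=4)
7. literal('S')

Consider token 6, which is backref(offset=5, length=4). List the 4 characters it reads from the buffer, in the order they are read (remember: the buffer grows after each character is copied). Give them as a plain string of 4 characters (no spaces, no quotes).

Answer: QIQI

Derivation:
Token 1: literal('Q'). Output: "Q"
Token 2: literal('I'). Output: "QI"
Token 3: backref(off=2, len=5) (overlapping!). Copied 'QIQIQ' from pos 0. Output: "QIQIQIQ"
Token 4: backref(off=6, len=1). Copied 'I' from pos 1. Output: "QIQIQIQI"
Token 5: backref(off=7, len=6). Copied 'IQIQIQ' from pos 1. Output: "QIQIQIQIIQIQIQ"
Token 6: backref(off=5, len=4). Buffer before: "QIQIQIQIIQIQIQ" (len 14)
  byte 1: read out[9]='Q', append. Buffer now: "QIQIQIQIIQIQIQQ"
  byte 2: read out[10]='I', append. Buffer now: "QIQIQIQIIQIQIQQI"
  byte 3: read out[11]='Q', append. Buffer now: "QIQIQIQIIQIQIQQIQ"
  byte 4: read out[12]='I', append. Buffer now: "QIQIQIQIIQIQIQQIQI"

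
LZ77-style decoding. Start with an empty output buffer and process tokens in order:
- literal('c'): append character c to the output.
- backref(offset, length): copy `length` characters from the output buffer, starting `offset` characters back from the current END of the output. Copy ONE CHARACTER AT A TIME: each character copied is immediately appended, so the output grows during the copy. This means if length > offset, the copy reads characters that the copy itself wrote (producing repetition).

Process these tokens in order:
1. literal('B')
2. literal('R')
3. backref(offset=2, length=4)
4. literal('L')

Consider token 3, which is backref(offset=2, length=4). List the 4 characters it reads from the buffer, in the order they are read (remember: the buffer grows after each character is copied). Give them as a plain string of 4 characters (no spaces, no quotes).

Answer: BRBR

Derivation:
Token 1: literal('B'). Output: "B"
Token 2: literal('R'). Output: "BR"
Token 3: backref(off=2, len=4). Buffer before: "BR" (len 2)
  byte 1: read out[0]='B', append. Buffer now: "BRB"
  byte 2: read out[1]='R', append. Buffer now: "BRBR"
  byte 3: read out[2]='B', append. Buffer now: "BRBRB"
  byte 4: read out[3]='R', append. Buffer now: "BRBRBR"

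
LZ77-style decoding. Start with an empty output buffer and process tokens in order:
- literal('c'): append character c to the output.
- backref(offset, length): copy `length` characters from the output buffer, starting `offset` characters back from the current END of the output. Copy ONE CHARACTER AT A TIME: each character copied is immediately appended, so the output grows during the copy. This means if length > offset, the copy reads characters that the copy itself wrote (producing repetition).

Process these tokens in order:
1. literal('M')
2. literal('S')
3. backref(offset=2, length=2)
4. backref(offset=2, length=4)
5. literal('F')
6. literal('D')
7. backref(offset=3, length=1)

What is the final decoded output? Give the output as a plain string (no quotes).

Token 1: literal('M'). Output: "M"
Token 2: literal('S'). Output: "MS"
Token 3: backref(off=2, len=2). Copied 'MS' from pos 0. Output: "MSMS"
Token 4: backref(off=2, len=4) (overlapping!). Copied 'MSMS' from pos 2. Output: "MSMSMSMS"
Token 5: literal('F'). Output: "MSMSMSMSF"
Token 6: literal('D'). Output: "MSMSMSMSFD"
Token 7: backref(off=3, len=1). Copied 'S' from pos 7. Output: "MSMSMSMSFDS"

Answer: MSMSMSMSFDS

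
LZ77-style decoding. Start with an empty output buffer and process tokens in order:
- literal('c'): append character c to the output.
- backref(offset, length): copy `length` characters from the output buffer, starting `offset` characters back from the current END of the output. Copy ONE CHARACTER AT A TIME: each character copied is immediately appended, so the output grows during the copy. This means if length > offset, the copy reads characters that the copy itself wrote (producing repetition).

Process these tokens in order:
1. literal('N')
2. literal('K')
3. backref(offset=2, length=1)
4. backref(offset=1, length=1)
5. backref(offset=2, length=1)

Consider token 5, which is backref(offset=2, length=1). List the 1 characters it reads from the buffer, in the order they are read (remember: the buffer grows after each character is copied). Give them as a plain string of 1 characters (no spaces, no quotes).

Answer: N

Derivation:
Token 1: literal('N'). Output: "N"
Token 2: literal('K'). Output: "NK"
Token 3: backref(off=2, len=1). Copied 'N' from pos 0. Output: "NKN"
Token 4: backref(off=1, len=1). Copied 'N' from pos 2. Output: "NKNN"
Token 5: backref(off=2, len=1). Buffer before: "NKNN" (len 4)
  byte 1: read out[2]='N', append. Buffer now: "NKNNN"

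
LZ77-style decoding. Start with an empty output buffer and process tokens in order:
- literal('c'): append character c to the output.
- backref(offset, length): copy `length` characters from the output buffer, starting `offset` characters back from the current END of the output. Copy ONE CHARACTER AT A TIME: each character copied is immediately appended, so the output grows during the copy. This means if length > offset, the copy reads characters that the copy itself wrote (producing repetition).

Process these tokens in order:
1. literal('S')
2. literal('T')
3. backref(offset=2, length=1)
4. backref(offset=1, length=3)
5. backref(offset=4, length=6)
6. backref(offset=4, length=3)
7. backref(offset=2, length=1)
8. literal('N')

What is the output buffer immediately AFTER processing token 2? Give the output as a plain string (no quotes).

Token 1: literal('S'). Output: "S"
Token 2: literal('T'). Output: "ST"

Answer: ST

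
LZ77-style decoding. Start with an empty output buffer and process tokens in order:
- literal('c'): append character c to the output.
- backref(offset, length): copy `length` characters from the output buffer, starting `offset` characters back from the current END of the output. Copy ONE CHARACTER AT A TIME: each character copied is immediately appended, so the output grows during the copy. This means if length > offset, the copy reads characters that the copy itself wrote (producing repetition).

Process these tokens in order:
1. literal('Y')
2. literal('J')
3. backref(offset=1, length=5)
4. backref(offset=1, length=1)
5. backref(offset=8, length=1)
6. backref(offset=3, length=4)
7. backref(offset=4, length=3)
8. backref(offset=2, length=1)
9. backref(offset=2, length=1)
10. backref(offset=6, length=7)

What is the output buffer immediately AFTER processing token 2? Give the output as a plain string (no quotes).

Token 1: literal('Y'). Output: "Y"
Token 2: literal('J'). Output: "YJ"

Answer: YJ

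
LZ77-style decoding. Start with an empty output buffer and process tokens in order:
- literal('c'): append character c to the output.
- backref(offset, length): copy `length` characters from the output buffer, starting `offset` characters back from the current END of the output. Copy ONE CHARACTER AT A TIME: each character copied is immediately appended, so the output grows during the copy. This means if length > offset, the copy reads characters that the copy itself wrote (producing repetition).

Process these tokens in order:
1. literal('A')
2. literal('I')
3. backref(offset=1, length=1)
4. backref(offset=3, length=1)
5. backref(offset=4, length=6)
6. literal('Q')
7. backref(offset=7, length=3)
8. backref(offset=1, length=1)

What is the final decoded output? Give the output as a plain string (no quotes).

Token 1: literal('A'). Output: "A"
Token 2: literal('I'). Output: "AI"
Token 3: backref(off=1, len=1). Copied 'I' from pos 1. Output: "AII"
Token 4: backref(off=3, len=1). Copied 'A' from pos 0. Output: "AIIA"
Token 5: backref(off=4, len=6) (overlapping!). Copied 'AIIAAI' from pos 0. Output: "AIIAAIIAAI"
Token 6: literal('Q'). Output: "AIIAAIIAAIQ"
Token 7: backref(off=7, len=3). Copied 'AII' from pos 4. Output: "AIIAAIIAAIQAII"
Token 8: backref(off=1, len=1). Copied 'I' from pos 13. Output: "AIIAAIIAAIQAIII"

Answer: AIIAAIIAAIQAIII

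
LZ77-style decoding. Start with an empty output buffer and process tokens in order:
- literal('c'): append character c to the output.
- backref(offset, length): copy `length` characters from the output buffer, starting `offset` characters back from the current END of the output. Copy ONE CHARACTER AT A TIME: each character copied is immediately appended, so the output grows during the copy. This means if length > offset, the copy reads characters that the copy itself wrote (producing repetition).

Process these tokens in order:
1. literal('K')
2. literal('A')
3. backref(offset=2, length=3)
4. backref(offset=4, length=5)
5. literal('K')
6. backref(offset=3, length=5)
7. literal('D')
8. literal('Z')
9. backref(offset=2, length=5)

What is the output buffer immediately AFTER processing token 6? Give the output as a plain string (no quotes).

Answer: KAKAKAKAKAKKAKKA

Derivation:
Token 1: literal('K'). Output: "K"
Token 2: literal('A'). Output: "KA"
Token 3: backref(off=2, len=3) (overlapping!). Copied 'KAK' from pos 0. Output: "KAKAK"
Token 4: backref(off=4, len=5) (overlapping!). Copied 'AKAKA' from pos 1. Output: "KAKAKAKAKA"
Token 5: literal('K'). Output: "KAKAKAKAKAK"
Token 6: backref(off=3, len=5) (overlapping!). Copied 'KAKKA' from pos 8. Output: "KAKAKAKAKAKKAKKA"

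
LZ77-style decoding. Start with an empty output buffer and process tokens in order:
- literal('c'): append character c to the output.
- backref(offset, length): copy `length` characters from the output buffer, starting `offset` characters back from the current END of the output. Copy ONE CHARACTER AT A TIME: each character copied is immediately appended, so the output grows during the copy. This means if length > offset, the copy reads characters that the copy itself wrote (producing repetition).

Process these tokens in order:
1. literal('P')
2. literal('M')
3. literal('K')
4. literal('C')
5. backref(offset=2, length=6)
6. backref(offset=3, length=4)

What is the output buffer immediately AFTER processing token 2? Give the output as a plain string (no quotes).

Answer: PM

Derivation:
Token 1: literal('P'). Output: "P"
Token 2: literal('M'). Output: "PM"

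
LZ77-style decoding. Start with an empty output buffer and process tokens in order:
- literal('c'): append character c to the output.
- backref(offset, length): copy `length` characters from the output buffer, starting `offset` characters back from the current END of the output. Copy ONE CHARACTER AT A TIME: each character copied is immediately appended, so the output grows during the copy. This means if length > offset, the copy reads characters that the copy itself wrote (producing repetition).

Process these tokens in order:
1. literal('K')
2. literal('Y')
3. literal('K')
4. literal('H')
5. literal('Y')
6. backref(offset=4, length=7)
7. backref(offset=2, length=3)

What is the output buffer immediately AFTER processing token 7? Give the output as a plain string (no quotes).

Token 1: literal('K'). Output: "K"
Token 2: literal('Y'). Output: "KY"
Token 3: literal('K'). Output: "KYK"
Token 4: literal('H'). Output: "KYKH"
Token 5: literal('Y'). Output: "KYKHY"
Token 6: backref(off=4, len=7) (overlapping!). Copied 'YKHYYKH' from pos 1. Output: "KYKHYYKHYYKH"
Token 7: backref(off=2, len=3) (overlapping!). Copied 'KHK' from pos 10. Output: "KYKHYYKHYYKHKHK"

Answer: KYKHYYKHYYKHKHK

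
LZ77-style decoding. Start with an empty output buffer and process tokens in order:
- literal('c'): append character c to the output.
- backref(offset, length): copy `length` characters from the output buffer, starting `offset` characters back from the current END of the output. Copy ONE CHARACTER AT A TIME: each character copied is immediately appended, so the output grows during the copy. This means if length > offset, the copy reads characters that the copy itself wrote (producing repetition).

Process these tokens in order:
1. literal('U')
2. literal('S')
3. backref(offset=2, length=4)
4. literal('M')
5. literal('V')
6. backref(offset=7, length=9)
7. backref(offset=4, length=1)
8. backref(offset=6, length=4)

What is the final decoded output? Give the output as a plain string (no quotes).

Answer: USUSUSMVSUSUSMVSUMSMVS

Derivation:
Token 1: literal('U'). Output: "U"
Token 2: literal('S'). Output: "US"
Token 3: backref(off=2, len=4) (overlapping!). Copied 'USUS' from pos 0. Output: "USUSUS"
Token 4: literal('M'). Output: "USUSUSM"
Token 5: literal('V'). Output: "USUSUSMV"
Token 6: backref(off=7, len=9) (overlapping!). Copied 'SUSUSMVSU' from pos 1. Output: "USUSUSMVSUSUSMVSU"
Token 7: backref(off=4, len=1). Copied 'M' from pos 13. Output: "USUSUSMVSUSUSMVSUM"
Token 8: backref(off=6, len=4). Copied 'SMVS' from pos 12. Output: "USUSUSMVSUSUSMVSUMSMVS"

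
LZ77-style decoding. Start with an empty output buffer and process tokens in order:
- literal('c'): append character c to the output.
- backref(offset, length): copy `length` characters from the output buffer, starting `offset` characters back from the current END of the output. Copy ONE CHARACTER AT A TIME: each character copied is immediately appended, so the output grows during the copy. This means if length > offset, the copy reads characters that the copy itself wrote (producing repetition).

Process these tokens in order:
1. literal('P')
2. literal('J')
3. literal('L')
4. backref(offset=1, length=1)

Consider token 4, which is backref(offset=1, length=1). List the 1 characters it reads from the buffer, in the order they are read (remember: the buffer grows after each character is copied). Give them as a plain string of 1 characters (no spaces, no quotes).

Token 1: literal('P'). Output: "P"
Token 2: literal('J'). Output: "PJ"
Token 3: literal('L'). Output: "PJL"
Token 4: backref(off=1, len=1). Buffer before: "PJL" (len 3)
  byte 1: read out[2]='L', append. Buffer now: "PJLL"

Answer: L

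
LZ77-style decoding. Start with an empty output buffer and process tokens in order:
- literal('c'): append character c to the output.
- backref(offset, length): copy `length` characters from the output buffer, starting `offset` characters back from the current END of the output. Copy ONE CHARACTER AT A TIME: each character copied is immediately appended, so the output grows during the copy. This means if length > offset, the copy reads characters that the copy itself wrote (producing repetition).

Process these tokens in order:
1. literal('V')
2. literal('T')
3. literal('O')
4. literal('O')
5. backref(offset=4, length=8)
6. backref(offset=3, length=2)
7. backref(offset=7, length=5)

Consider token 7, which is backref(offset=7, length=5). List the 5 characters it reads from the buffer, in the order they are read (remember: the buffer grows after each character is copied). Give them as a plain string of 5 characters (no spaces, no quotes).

Answer: OVTOO

Derivation:
Token 1: literal('V'). Output: "V"
Token 2: literal('T'). Output: "VT"
Token 3: literal('O'). Output: "VTO"
Token 4: literal('O'). Output: "VTOO"
Token 5: backref(off=4, len=8) (overlapping!). Copied 'VTOOVTOO' from pos 0. Output: "VTOOVTOOVTOO"
Token 6: backref(off=3, len=2). Copied 'TO' from pos 9. Output: "VTOOVTOOVTOOTO"
Token 7: backref(off=7, len=5). Buffer before: "VTOOVTOOVTOOTO" (len 14)
  byte 1: read out[7]='O', append. Buffer now: "VTOOVTOOVTOOTOO"
  byte 2: read out[8]='V', append. Buffer now: "VTOOVTOOVTOOTOOV"
  byte 3: read out[9]='T', append. Buffer now: "VTOOVTOOVTOOTOOVT"
  byte 4: read out[10]='O', append. Buffer now: "VTOOVTOOVTOOTOOVTO"
  byte 5: read out[11]='O', append. Buffer now: "VTOOVTOOVTOOTOOVTOO"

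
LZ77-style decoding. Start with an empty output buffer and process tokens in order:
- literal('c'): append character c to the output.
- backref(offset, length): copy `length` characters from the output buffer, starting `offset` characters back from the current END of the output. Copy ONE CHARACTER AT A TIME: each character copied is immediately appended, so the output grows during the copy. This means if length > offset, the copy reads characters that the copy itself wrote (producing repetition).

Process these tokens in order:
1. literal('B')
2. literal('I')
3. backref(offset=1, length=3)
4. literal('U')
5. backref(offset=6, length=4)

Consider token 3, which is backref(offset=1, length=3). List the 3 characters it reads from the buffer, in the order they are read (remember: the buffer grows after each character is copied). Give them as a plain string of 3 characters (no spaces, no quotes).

Answer: III

Derivation:
Token 1: literal('B'). Output: "B"
Token 2: literal('I'). Output: "BI"
Token 3: backref(off=1, len=3). Buffer before: "BI" (len 2)
  byte 1: read out[1]='I', append. Buffer now: "BII"
  byte 2: read out[2]='I', append. Buffer now: "BIII"
  byte 3: read out[3]='I', append. Buffer now: "BIIII"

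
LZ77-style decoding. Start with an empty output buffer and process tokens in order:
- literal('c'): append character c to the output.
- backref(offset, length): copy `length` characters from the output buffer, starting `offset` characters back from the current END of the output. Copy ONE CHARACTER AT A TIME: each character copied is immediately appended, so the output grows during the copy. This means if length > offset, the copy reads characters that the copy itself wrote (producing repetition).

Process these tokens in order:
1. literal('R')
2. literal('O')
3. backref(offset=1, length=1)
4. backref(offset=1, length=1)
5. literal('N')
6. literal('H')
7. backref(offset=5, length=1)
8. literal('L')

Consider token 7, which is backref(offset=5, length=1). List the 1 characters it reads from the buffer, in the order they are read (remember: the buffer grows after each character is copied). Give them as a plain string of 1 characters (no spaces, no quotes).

Answer: O

Derivation:
Token 1: literal('R'). Output: "R"
Token 2: literal('O'). Output: "RO"
Token 3: backref(off=1, len=1). Copied 'O' from pos 1. Output: "ROO"
Token 4: backref(off=1, len=1). Copied 'O' from pos 2. Output: "ROOO"
Token 5: literal('N'). Output: "ROOON"
Token 6: literal('H'). Output: "ROOONH"
Token 7: backref(off=5, len=1). Buffer before: "ROOONH" (len 6)
  byte 1: read out[1]='O', append. Buffer now: "ROOONHO"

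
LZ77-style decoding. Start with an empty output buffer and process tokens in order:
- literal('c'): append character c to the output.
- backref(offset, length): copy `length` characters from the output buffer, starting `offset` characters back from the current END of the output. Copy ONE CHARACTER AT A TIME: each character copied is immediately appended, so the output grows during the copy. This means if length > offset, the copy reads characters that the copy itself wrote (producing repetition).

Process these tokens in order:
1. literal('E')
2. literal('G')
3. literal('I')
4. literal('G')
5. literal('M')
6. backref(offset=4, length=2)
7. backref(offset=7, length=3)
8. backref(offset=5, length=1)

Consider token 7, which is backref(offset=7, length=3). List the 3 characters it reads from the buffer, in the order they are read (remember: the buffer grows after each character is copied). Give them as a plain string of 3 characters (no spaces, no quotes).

Answer: EGI

Derivation:
Token 1: literal('E'). Output: "E"
Token 2: literal('G'). Output: "EG"
Token 3: literal('I'). Output: "EGI"
Token 4: literal('G'). Output: "EGIG"
Token 5: literal('M'). Output: "EGIGM"
Token 6: backref(off=4, len=2). Copied 'GI' from pos 1. Output: "EGIGMGI"
Token 7: backref(off=7, len=3). Buffer before: "EGIGMGI" (len 7)
  byte 1: read out[0]='E', append. Buffer now: "EGIGMGIE"
  byte 2: read out[1]='G', append. Buffer now: "EGIGMGIEG"
  byte 3: read out[2]='I', append. Buffer now: "EGIGMGIEGI"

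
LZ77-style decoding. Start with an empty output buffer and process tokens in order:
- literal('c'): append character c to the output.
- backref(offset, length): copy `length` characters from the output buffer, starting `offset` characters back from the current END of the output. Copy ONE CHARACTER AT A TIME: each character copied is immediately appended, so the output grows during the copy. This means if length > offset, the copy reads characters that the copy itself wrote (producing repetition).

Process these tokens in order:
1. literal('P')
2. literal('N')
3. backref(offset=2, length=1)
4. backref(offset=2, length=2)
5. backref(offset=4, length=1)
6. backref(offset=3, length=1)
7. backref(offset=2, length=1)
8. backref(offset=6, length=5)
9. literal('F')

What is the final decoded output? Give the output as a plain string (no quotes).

Token 1: literal('P'). Output: "P"
Token 2: literal('N'). Output: "PN"
Token 3: backref(off=2, len=1). Copied 'P' from pos 0. Output: "PNP"
Token 4: backref(off=2, len=2). Copied 'NP' from pos 1. Output: "PNPNP"
Token 5: backref(off=4, len=1). Copied 'N' from pos 1. Output: "PNPNPN"
Token 6: backref(off=3, len=1). Copied 'N' from pos 3. Output: "PNPNPNN"
Token 7: backref(off=2, len=1). Copied 'N' from pos 5. Output: "PNPNPNNN"
Token 8: backref(off=6, len=5). Copied 'PNPNN' from pos 2. Output: "PNPNPNNNPNPNN"
Token 9: literal('F'). Output: "PNPNPNNNPNPNNF"

Answer: PNPNPNNNPNPNNF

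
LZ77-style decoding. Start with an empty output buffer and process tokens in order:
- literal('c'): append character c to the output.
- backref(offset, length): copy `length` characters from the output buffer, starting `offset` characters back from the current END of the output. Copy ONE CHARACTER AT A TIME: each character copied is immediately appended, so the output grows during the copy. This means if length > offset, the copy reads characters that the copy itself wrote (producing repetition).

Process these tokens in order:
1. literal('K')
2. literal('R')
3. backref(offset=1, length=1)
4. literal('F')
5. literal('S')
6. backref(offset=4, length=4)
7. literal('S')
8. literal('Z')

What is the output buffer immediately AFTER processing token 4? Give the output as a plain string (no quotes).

Token 1: literal('K'). Output: "K"
Token 2: literal('R'). Output: "KR"
Token 3: backref(off=1, len=1). Copied 'R' from pos 1. Output: "KRR"
Token 4: literal('F'). Output: "KRRF"

Answer: KRRF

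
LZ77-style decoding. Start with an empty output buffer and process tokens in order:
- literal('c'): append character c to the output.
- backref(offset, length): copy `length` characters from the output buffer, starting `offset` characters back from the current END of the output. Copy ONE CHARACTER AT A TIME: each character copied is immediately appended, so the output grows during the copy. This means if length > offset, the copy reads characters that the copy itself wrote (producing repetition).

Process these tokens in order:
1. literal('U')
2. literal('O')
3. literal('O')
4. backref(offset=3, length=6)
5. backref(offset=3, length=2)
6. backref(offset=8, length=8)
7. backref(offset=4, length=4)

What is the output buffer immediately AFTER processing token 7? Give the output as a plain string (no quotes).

Token 1: literal('U'). Output: "U"
Token 2: literal('O'). Output: "UO"
Token 3: literal('O'). Output: "UOO"
Token 4: backref(off=3, len=6) (overlapping!). Copied 'UOOUOO' from pos 0. Output: "UOOUOOUOO"
Token 5: backref(off=3, len=2). Copied 'UO' from pos 6. Output: "UOOUOOUOOUO"
Token 6: backref(off=8, len=8). Copied 'UOOUOOUO' from pos 3. Output: "UOOUOOUOOUOUOOUOOUO"
Token 7: backref(off=4, len=4). Copied 'OOUO' from pos 15. Output: "UOOUOOUOOUOUOOUOOUOOOUO"

Answer: UOOUOOUOOUOUOOUOOUOOOUO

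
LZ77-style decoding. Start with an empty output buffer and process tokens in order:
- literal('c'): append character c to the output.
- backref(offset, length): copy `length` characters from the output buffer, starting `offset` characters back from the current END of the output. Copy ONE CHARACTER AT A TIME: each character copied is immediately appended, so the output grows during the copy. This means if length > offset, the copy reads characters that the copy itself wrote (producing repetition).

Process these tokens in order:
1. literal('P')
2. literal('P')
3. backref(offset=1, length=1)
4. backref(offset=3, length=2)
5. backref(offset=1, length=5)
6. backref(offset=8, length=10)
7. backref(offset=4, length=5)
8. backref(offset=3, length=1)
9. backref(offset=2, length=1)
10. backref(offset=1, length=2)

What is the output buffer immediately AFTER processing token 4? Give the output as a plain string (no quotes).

Token 1: literal('P'). Output: "P"
Token 2: literal('P'). Output: "PP"
Token 3: backref(off=1, len=1). Copied 'P' from pos 1. Output: "PPP"
Token 4: backref(off=3, len=2). Copied 'PP' from pos 0. Output: "PPPPP"

Answer: PPPPP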